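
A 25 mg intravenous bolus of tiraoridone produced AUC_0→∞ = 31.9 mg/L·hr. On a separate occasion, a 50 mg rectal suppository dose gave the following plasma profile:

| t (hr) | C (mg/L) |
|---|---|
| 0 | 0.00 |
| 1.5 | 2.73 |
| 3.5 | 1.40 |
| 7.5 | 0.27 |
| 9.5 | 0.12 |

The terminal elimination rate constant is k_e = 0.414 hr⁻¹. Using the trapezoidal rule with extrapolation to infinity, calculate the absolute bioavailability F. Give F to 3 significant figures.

F = 0.160

Trapezoidal AUC_0→9.5 (rectal suppository):
  [0→1.5]: (0.00+2.73)/2 × 1.5 = 2.0475
  [1.5→3.5]: (2.73+1.40)/2 × 2 = 4.13
  [3.5→7.5]: (1.40+0.27)/2 × 4 = 3.34
  [7.5→9.5]: (0.27+0.12)/2 × 2 = 0.39
  Sum = 9.9075 mg/L·hr
Tail: C_last/k_e = 0.12/0.414 = 0.290
AUC_0→∞ (rectal suppository) = 9.9075 + 0.290 = 10.1975 mg/L·hr
F = (AUC_ev/D_ev)/(AUC_iv/D_iv) = (10.1975/50)/(31.9/25) = 0.20395/1.276 = 0.1598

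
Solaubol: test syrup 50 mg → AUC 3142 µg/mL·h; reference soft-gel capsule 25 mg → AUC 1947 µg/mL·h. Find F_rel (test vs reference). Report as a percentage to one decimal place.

F_rel = (AUC_test/D_test) / (AUC_ref/D_ref)
      = (3142/50) / (1947/25)
      = 62.84 / 77.88 = 0.8069 = 80.69%

F_rel = 80.7%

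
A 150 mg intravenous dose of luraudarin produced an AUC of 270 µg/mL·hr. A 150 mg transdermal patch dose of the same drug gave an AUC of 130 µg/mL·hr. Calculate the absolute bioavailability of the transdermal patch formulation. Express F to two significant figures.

F = (AUC_ev / D_ev) / (AUC_iv / D_iv)
  = (130/150) / (270/150)
  = 0.866667 / 1.8 = 0.4815

F = 0.48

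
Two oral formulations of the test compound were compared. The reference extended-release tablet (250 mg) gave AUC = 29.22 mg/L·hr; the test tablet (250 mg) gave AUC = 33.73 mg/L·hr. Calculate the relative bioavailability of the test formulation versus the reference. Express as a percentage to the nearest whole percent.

F_rel = (AUC_test/D_test) / (AUC_ref/D_ref)
      = (33.73/250) / (29.22/250)
      = 0.13492 / 0.11688 = 1.1543 = 115.43%

F_rel = 115%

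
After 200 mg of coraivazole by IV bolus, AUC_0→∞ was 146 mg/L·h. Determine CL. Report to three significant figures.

CL = 1.37 L/h

CL = Dose_iv / AUC_0→∞
   = 200 / 146 = 1.36986 L/h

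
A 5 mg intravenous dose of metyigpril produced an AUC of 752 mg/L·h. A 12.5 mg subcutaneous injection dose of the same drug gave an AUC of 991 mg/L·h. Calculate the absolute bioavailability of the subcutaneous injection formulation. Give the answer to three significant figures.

F = 0.527

F = (AUC_ev / D_ev) / (AUC_iv / D_iv)
  = (991/12.5) / (752/5)
  = 79.28 / 150.4 = 0.5271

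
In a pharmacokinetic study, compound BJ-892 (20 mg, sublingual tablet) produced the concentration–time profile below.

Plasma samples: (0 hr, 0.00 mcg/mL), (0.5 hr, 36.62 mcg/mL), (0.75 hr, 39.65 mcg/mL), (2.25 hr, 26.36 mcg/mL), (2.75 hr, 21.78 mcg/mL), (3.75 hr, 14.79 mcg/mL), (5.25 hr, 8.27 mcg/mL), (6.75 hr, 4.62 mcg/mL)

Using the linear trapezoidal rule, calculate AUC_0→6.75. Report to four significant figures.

Trapezoidal AUC_0→6.75:
  [0→0.5]: (0.00+36.62)/2 × 0.5 = 9.155
  [0.5→0.75]: (36.62+39.65)/2 × 0.25 = 9.53375
  [0.75→2.25]: (39.65+26.36)/2 × 1.5 = 49.5075
  [2.25→2.75]: (26.36+21.78)/2 × 0.5 = 12.035
  [2.75→3.75]: (21.78+14.79)/2 × 1 = 18.285
  [3.75→5.25]: (14.79+8.27)/2 × 1.5 = 17.295
  [5.25→6.75]: (8.27+4.62)/2 × 1.5 = 9.6675
  Sum = 125.47875 mcg/mL·hr

AUC = 125.5 mcg/mL·hr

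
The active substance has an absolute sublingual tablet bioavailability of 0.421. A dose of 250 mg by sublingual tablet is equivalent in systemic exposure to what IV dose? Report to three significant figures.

Systemic exposure from an extravascular dose = F × D_ev, so the equivalent IV dose is F × D_ev.
D_iv = F × D_ev = 0.421 × 250 = 105.25 mg

D_iv = 105 mg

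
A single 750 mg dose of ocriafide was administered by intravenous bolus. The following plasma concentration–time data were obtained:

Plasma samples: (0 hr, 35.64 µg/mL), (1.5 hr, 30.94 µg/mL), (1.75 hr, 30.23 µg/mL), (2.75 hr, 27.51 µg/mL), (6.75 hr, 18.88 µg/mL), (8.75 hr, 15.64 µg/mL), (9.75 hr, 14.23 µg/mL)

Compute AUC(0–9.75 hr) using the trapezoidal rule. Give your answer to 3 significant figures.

Trapezoidal AUC_0→9.75:
  [0→1.5]: (35.64+30.94)/2 × 1.5 = 49.935
  [1.5→1.75]: (30.94+30.23)/2 × 0.25 = 7.64625
  [1.75→2.75]: (30.23+27.51)/2 × 1 = 28.87
  [2.75→6.75]: (27.51+18.88)/2 × 4 = 92.78
  [6.75→8.75]: (18.88+15.64)/2 × 2 = 34.52
  [8.75→9.75]: (15.64+14.23)/2 × 1 = 14.935
  Sum = 228.68625 µg/mL·hr

AUC = 229 µg/mL·hr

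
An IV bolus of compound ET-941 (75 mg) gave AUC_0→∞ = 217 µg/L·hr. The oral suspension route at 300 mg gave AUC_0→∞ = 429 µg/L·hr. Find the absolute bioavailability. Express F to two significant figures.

F = (AUC_ev / D_ev) / (AUC_iv / D_iv)
  = (429/300) / (217/75)
  = 1.43 / 2.89333 = 0.4942

F = 0.49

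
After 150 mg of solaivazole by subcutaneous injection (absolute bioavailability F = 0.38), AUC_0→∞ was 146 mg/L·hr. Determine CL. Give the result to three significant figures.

CL = 0.390 L/hr

CL = F × Dose / AUC_0→∞
   = 0.38 × 150 / 146 = 0.390411 L/hr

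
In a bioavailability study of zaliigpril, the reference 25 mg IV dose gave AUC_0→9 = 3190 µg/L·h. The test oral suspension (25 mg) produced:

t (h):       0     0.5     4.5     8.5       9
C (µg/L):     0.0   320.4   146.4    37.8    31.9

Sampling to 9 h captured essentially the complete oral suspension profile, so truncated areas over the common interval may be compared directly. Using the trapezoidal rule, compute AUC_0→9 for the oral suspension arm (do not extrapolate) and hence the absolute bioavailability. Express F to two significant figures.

F = 0.44

Trapezoidal AUC_0→9 (oral suspension):
  [0→0.5]: (0.0+320.4)/2 × 0.5 = 80.1
  [0.5→4.5]: (320.4+146.4)/2 × 4 = 933.6
  [4.5→8.5]: (146.4+37.8)/2 × 4 = 368.4
  [8.5→9]: (37.8+31.9)/2 × 0.5 = 17.425
  Sum = 1399.525 µg/L·h
F = (AUC_ev/D_ev)/(AUC_iv/D_iv) = (1399.525/25)/(3190/25) = 55.981/127.6 = 0.4387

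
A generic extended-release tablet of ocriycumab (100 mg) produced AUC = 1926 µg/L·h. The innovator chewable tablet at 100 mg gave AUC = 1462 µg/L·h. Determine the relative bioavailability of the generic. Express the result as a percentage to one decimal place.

F_rel = (AUC_test/D_test) / (AUC_ref/D_ref)
      = (1926/100) / (1462/100)
      = 19.26 / 14.62 = 1.3174 = 131.74%

F_rel = 131.7%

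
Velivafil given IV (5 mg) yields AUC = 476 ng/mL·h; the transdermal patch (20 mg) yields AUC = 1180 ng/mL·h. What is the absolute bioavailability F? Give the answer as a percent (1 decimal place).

F = 62.0%

F = (AUC_ev / D_ev) / (AUC_iv / D_iv)
  = (1180/20) / (476/5)
  = 59 / 95.2 = 0.6197
  = 61.97%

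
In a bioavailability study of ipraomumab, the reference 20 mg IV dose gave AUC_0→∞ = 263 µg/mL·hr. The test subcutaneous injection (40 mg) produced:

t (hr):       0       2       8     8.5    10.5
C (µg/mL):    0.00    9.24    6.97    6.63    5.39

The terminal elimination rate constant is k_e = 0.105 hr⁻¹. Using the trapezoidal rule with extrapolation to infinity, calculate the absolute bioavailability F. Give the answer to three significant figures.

F = 0.237

Trapezoidal AUC_0→10.5 (subcutaneous injection):
  [0→2]: (0.00+9.24)/2 × 2 = 9.24
  [2→8]: (9.24+6.97)/2 × 6 = 48.63
  [8→8.5]: (6.97+6.63)/2 × 0.5 = 3.4
  [8.5→10.5]: (6.63+5.39)/2 × 2 = 12.02
  Sum = 73.29 µg/mL·hr
Tail: C_last/k_e = 5.39/0.105 = 51.333
AUC_0→∞ (subcutaneous injection) = 73.29 + 51.333 = 124.623 µg/mL·hr
F = (AUC_ev/D_ev)/(AUC_iv/D_iv) = (124.623/40)/(263/20) = 3.115575/13.15 = 0.2369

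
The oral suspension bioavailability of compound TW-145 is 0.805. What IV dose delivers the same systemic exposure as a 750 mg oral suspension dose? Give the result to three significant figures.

Systemic exposure from an extravascular dose = F × D_ev, so the equivalent IV dose is F × D_ev.
D_iv = F × D_ev = 0.805 × 750 = 603.75 mg

D_iv = 604 mg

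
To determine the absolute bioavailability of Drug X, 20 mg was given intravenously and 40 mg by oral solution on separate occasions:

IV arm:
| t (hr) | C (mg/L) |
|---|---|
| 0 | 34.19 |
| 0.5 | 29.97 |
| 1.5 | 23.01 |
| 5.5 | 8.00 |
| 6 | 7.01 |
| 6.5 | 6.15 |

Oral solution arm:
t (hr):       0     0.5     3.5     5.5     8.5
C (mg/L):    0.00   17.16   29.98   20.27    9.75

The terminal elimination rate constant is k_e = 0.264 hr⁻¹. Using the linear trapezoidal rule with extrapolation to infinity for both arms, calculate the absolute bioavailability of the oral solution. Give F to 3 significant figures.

Trapezoidal AUC_0→6.5 (IV):
  [0→0.5]: (34.19+29.97)/2 × 0.5 = 16.04
  [0.5→1.5]: (29.97+23.01)/2 × 1 = 26.49
  [1.5→5.5]: (23.01+8.00)/2 × 4 = 62.02
  [5.5→6]: (8.00+7.01)/2 × 0.5 = 3.7525
  [6→6.5]: (7.01+6.15)/2 × 0.5 = 3.29
  Sum = 111.5925 mg/L·hr
IV tail: 6.15/0.264 = 23.295; AUC_iv,0→∞ = 111.5925 + 23.295 = 134.8875 mg/L·hr
Trapezoidal AUC_0→8.5 (oral solution):
  [0→0.5]: (0.00+17.16)/2 × 0.5 = 4.29
  [0.5→3.5]: (17.16+29.98)/2 × 3 = 70.71
  [3.5→5.5]: (29.98+20.27)/2 × 2 = 50.25
  [5.5→8.5]: (20.27+9.75)/2 × 3 = 45.03
  Sum = 170.28 mg/L·hr
oral solution tail: 9.75/0.264 = 36.932; AUC_ev,0→∞ = 170.28 + 36.932 = 207.212 mg/L·hr
F = (AUC_ev/D_ev)/(AUC_iv/D_iv) = (207.212/40)/(134.8875/20) = 5.1803/6.744375 = 0.7681

F = 0.768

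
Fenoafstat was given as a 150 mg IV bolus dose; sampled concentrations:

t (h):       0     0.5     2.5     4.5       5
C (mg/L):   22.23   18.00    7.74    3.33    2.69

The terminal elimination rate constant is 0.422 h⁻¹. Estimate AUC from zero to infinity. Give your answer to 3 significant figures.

Trapezoidal AUC_0→5:
  [0→0.5]: (22.23+18.00)/2 × 0.5 = 10.0575
  [0.5→2.5]: (18.00+7.74)/2 × 2 = 25.74
  [2.5→4.5]: (7.74+3.33)/2 × 2 = 11.07
  [4.5→5]: (3.33+2.69)/2 × 0.5 = 1.505
  Sum = 48.3725 mg/L·h
Extrapolated tail: C_last / k_e = 2.69 / 0.422 = 6.374
AUC_0→∞ = 48.3725 + 6.374 = 54.7465 mg/L·h

AUC = 54.7 mg/L·h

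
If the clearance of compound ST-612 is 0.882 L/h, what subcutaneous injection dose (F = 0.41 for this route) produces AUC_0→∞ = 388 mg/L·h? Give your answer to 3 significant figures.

Dose = CL × AUC_0→∞ / F
     = 0.882 × 388 / 0.41 = 834.673 mg

Dose = 835 mg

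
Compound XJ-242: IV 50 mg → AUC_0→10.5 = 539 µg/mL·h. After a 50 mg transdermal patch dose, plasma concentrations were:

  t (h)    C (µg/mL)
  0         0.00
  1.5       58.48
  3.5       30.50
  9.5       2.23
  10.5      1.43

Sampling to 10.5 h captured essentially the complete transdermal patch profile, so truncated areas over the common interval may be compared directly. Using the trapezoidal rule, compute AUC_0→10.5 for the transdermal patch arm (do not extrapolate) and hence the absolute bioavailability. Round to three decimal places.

Trapezoidal AUC_0→10.5 (transdermal patch):
  [0→1.5]: (0.00+58.48)/2 × 1.5 = 43.86
  [1.5→3.5]: (58.48+30.50)/2 × 2 = 88.98
  [3.5→9.5]: (30.50+2.23)/2 × 6 = 98.19
  [9.5→10.5]: (2.23+1.43)/2 × 1 = 1.83
  Sum = 232.86 µg/mL·h
F = (AUC_ev/D_ev)/(AUC_iv/D_iv) = (232.86/50)/(539/50) = 4.6572/10.78 = 0.4320

F = 0.432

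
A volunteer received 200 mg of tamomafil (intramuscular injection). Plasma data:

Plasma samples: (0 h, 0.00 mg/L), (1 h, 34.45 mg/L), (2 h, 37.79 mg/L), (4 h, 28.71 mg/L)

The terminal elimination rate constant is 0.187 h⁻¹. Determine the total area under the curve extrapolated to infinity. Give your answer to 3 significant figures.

AUC = 273 mg/L·h

Trapezoidal AUC_0→4:
  [0→1]: (0.00+34.45)/2 × 1 = 17.225
  [1→2]: (34.45+37.79)/2 × 1 = 36.12
  [2→4]: (37.79+28.71)/2 × 2 = 66.5
  Sum = 119.845 mg/L·h
Extrapolated tail: C_last / k_e = 28.71 / 0.187 = 153.529
AUC_0→∞ = 119.845 + 153.529 = 273.374 mg/L·h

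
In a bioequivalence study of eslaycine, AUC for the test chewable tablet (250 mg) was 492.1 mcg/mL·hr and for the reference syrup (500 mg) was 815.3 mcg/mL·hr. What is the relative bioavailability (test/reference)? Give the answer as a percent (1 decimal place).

F_rel = 120.7%

F_rel = (AUC_test/D_test) / (AUC_ref/D_ref)
      = (492.1/250) / (815.3/500)
      = 1.9684 / 1.6306 = 1.2072 = 120.72%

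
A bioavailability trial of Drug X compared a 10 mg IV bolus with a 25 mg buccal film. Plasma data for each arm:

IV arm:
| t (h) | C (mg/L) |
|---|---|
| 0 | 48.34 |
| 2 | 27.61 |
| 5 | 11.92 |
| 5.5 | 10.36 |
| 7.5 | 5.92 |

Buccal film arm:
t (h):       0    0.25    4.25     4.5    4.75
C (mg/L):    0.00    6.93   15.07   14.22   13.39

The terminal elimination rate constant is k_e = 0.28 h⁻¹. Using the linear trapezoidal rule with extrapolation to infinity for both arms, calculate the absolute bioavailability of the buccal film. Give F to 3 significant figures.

F = 0.224

Trapezoidal AUC_0→7.5 (IV):
  [0→2]: (48.34+27.61)/2 × 2 = 75.95
  [2→5]: (27.61+11.92)/2 × 3 = 59.295
  [5→5.5]: (11.92+10.36)/2 × 0.5 = 5.57
  [5.5→7.5]: (10.36+5.92)/2 × 2 = 16.28
  Sum = 157.095 mg/L·h
IV tail: 5.92/0.28 = 21.143; AUC_iv,0→∞ = 157.095 + 21.143 = 178.238 mg/L·h
Trapezoidal AUC_0→4.75 (buccal film):
  [0→0.25]: (0.00+6.93)/2 × 0.25 = 0.86625
  [0.25→4.25]: (6.93+15.07)/2 × 4 = 44.0
  [4.25→4.5]: (15.07+14.22)/2 × 0.25 = 3.66125
  [4.5→4.75]: (14.22+13.39)/2 × 0.25 = 3.45125
  Sum = 51.97875 mg/L·h
buccal film tail: 13.39/0.28 = 47.821; AUC_ev,0→∞ = 51.97875 + 47.821 = 99.79975 mg/L·h
F = (AUC_ev/D_ev)/(AUC_iv/D_iv) = (99.79975/25)/(178.238/10) = 3.99199/17.8238 = 0.2240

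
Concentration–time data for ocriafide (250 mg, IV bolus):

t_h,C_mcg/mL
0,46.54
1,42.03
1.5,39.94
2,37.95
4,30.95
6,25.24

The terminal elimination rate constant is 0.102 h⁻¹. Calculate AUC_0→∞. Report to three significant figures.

AUC = 457 mcg/mL·h

Trapezoidal AUC_0→6:
  [0→1]: (46.54+42.03)/2 × 1 = 44.285
  [1→1.5]: (42.03+39.94)/2 × 0.5 = 20.4925
  [1.5→2]: (39.94+37.95)/2 × 0.5 = 19.4725
  [2→4]: (37.95+30.95)/2 × 2 = 68.9
  [4→6]: (30.95+25.24)/2 × 2 = 56.19
  Sum = 209.34 mcg/mL·h
Extrapolated tail: C_last / k_e = 25.24 / 0.102 = 247.451
AUC_0→∞ = 209.34 + 247.451 = 456.791 mcg/mL·h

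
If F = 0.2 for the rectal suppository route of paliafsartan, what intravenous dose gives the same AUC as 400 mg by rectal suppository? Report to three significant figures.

Systemic exposure from an extravascular dose = F × D_ev, so the equivalent IV dose is F × D_ev.
D_iv = F × D_ev = 0.2 × 400 = 80 mg

D_iv = 80.0 mg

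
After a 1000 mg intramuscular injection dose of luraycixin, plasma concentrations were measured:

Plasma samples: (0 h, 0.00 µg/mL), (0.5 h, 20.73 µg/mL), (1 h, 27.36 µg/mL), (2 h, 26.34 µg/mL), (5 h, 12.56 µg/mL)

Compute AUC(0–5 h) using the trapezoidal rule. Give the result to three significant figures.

Trapezoidal AUC_0→5:
  [0→0.5]: (0.00+20.73)/2 × 0.5 = 5.1825
  [0.5→1]: (20.73+27.36)/2 × 0.5 = 12.0225
  [1→2]: (27.36+26.34)/2 × 1 = 26.85
  [2→5]: (26.34+12.56)/2 × 3 = 58.35
  Sum = 102.405 µg/mL·h

AUC = 102 µg/mL·h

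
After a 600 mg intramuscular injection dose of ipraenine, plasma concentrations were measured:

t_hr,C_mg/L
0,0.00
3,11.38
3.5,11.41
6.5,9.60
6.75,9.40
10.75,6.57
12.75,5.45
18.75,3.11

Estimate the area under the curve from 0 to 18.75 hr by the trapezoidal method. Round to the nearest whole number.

Trapezoidal AUC_0→18.75:
  [0→3]: (0.00+11.38)/2 × 3 = 17.07
  [3→3.5]: (11.38+11.41)/2 × 0.5 = 5.6975
  [3.5→6.5]: (11.41+9.60)/2 × 3 = 31.515
  [6.5→6.75]: (9.60+9.40)/2 × 0.25 = 2.375
  [6.75→10.75]: (9.40+6.57)/2 × 4 = 31.94
  [10.75→12.75]: (6.57+5.45)/2 × 2 = 12.02
  [12.75→18.75]: (5.45+3.11)/2 × 6 = 25.68
  Sum = 126.2975 mg/L·hr

AUC = 126 mg/L·hr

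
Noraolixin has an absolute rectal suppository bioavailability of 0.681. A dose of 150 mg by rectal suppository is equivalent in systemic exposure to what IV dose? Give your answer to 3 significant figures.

D_iv = 102 mg

Systemic exposure from an extravascular dose = F × D_ev, so the equivalent IV dose is F × D_ev.
D_iv = F × D_ev = 0.681 × 150 = 102.15 mg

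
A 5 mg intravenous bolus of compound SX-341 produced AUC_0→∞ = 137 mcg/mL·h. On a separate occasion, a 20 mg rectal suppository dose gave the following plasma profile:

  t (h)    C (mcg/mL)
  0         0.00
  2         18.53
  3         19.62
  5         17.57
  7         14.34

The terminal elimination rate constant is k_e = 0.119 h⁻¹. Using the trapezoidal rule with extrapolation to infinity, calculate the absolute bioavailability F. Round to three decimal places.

F = 0.415

Trapezoidal AUC_0→7 (rectal suppository):
  [0→2]: (0.00+18.53)/2 × 2 = 18.53
  [2→3]: (18.53+19.62)/2 × 1 = 19.075
  [3→5]: (19.62+17.57)/2 × 2 = 37.19
  [5→7]: (17.57+14.34)/2 × 2 = 31.91
  Sum = 106.705 mcg/mL·h
Tail: C_last/k_e = 14.34/0.119 = 120.504
AUC_0→∞ (rectal suppository) = 106.705 + 120.504 = 227.209 mcg/mL·h
F = (AUC_ev/D_ev)/(AUC_iv/D_iv) = (227.209/20)/(137/5) = 11.36045/27.4 = 0.4146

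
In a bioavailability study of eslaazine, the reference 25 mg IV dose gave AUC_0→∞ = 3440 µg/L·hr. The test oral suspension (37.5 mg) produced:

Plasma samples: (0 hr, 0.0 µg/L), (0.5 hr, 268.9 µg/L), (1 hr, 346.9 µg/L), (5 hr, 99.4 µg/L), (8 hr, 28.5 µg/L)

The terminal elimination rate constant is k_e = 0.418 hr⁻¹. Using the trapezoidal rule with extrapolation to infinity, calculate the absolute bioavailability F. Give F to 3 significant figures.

F = 0.266

Trapezoidal AUC_0→8 (oral suspension):
  [0→0.5]: (0.0+268.9)/2 × 0.5 = 67.225
  [0.5→1]: (268.9+346.9)/2 × 0.5 = 153.95
  [1→5]: (346.9+99.4)/2 × 4 = 892.6
  [5→8]: (99.4+28.5)/2 × 3 = 191.85
  Sum = 1305.625 µg/L·hr
Tail: C_last/k_e = 28.5/0.418 = 68.182
AUC_0→∞ (oral suspension) = 1305.625 + 68.182 = 1373.807 µg/L·hr
F = (AUC_ev/D_ev)/(AUC_iv/D_iv) = (1373.807/37.5)/(3440/25) = 36.6349/137.6 = 0.2662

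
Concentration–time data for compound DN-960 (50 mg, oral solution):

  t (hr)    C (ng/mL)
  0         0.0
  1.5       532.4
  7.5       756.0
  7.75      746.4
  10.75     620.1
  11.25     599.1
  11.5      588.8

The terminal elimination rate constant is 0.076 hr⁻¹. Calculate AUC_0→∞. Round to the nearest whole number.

AUC = 14703 ng/mL·hr

Trapezoidal AUC_0→11.5:
  [0→1.5]: (0.0+532.4)/2 × 1.5 = 399.3
  [1.5→7.5]: (532.4+756.0)/2 × 6 = 3865.2
  [7.5→7.75]: (756.0+746.4)/2 × 0.25 = 187.8
  [7.75→10.75]: (746.4+620.1)/2 × 3 = 2049.75
  [10.75→11.25]: (620.1+599.1)/2 × 0.5 = 304.8
  [11.25→11.5]: (599.1+588.8)/2 × 0.25 = 148.4875
  Sum = 6955.3375 ng/mL·hr
Extrapolated tail: C_last / k_e = 588.8 / 0.076 = 7747.368
AUC_0→∞ = 6955.3375 + 7747.368 = 14702.7055 ng/mL·hr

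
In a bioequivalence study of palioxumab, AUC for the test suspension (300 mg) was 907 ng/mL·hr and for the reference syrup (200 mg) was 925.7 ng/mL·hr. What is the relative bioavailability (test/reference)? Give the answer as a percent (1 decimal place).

F_rel = 65.3%

F_rel = (AUC_test/D_test) / (AUC_ref/D_ref)
      = (907/300) / (925.7/200)
      = 3.02333 / 4.6285 = 0.6532 = 65.32%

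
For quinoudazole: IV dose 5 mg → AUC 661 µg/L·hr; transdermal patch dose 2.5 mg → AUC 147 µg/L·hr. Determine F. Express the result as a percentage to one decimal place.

F = (AUC_ev / D_ev) / (AUC_iv / D_iv)
  = (147/2.5) / (661/5)
  = 58.8 / 132.2 = 0.4448
  = 44.48%

F = 44.5%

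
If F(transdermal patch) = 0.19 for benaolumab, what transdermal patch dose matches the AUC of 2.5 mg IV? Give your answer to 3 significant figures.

D_transdermal = 13.2 mg

For equal systemic exposure: F × D_ev = D_iv
D_ev = D_iv / F = 2.5 / 0.19 = 13.1579 mg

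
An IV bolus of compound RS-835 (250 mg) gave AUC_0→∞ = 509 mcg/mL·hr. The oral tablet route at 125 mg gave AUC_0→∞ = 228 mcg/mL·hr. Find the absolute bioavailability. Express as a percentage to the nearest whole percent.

F = 90%

F = (AUC_ev / D_ev) / (AUC_iv / D_iv)
  = (228/125) / (509/250)
  = 1.824 / 2.036 = 0.8959
  = 89.59%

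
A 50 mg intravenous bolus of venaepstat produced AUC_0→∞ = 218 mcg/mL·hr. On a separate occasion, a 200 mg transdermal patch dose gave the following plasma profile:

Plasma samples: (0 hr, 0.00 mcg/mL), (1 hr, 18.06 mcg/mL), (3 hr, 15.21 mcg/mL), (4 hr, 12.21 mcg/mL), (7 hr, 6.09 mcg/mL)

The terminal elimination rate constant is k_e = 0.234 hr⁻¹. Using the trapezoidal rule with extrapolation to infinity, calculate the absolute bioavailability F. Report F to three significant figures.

F = 0.126

Trapezoidal AUC_0→7 (transdermal patch):
  [0→1]: (0.00+18.06)/2 × 1 = 9.03
  [1→3]: (18.06+15.21)/2 × 2 = 33.27
  [3→4]: (15.21+12.21)/2 × 1 = 13.71
  [4→7]: (12.21+6.09)/2 × 3 = 27.45
  Sum = 83.46 mcg/mL·hr
Tail: C_last/k_e = 6.09/0.234 = 26.026
AUC_0→∞ (transdermal patch) = 83.46 + 26.026 = 109.486 mcg/mL·hr
F = (AUC_ev/D_ev)/(AUC_iv/D_iv) = (109.486/200)/(218/50) = 0.54743/4.36 = 0.1256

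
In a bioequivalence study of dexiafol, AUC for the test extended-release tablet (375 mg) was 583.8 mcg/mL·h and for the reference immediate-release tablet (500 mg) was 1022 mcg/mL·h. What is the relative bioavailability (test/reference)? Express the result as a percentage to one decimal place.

F_rel = (AUC_test/D_test) / (AUC_ref/D_ref)
      = (583.8/375) / (1022/500)
      = 1.5568 / 2.044 = 0.7616 = 76.16%

F_rel = 76.2%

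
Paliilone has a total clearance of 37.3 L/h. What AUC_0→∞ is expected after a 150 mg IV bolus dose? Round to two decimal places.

AUC = 4.02 mg/L·h

AUC_0→∞ = Dose_iv / CL
        = 150 / 37.3 = 4.02145 mg/L·h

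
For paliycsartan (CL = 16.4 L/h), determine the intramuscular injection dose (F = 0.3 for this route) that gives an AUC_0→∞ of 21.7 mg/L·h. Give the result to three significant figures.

Dose = CL × AUC_0→∞ / F
     = 16.4 × 21.7 / 0.3 = 1186.27 mg

Dose = 1190 mg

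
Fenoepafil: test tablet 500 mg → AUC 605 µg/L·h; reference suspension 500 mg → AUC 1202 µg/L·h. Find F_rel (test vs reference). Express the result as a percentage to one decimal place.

F_rel = (AUC_test/D_test) / (AUC_ref/D_ref)
      = (605/500) / (1202/500)
      = 1.21 / 2.404 = 0.5033 = 50.33%

F_rel = 50.3%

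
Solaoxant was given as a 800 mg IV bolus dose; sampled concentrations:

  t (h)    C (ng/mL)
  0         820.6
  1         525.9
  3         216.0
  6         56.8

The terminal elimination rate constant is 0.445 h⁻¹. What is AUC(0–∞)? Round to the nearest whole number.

AUC = 1952 ng/mL·h

Trapezoidal AUC_0→6:
  [0→1]: (820.6+525.9)/2 × 1 = 673.25
  [1→3]: (525.9+216.0)/2 × 2 = 741.9
  [3→6]: (216.0+56.8)/2 × 3 = 409.2
  Sum = 1824.35 ng/mL·h
Extrapolated tail: C_last / k_e = 56.8 / 0.445 = 127.640
AUC_0→∞ = 1824.35 + 127.640 = 1951.99 ng/mL·h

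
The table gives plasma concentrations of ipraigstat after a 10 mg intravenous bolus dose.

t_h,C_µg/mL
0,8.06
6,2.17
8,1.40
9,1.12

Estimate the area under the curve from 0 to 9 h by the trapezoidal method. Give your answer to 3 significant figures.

Trapezoidal AUC_0→9:
  [0→6]: (8.06+2.17)/2 × 6 = 30.69
  [6→8]: (2.17+1.40)/2 × 2 = 3.57
  [8→9]: (1.40+1.12)/2 × 1 = 1.26
  Sum = 35.52 µg/mL·h

AUC = 35.5 µg/mL·h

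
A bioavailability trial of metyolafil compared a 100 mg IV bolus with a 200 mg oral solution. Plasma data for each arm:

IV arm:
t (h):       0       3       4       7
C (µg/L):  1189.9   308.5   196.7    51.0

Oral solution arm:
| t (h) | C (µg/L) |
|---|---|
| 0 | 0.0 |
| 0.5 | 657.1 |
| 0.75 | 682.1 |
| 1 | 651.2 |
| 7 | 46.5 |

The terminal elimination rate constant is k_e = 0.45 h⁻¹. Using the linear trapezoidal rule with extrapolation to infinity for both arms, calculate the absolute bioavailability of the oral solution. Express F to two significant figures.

F = 0.45

Trapezoidal AUC_0→7 (IV):
  [0→3]: (1189.9+308.5)/2 × 3 = 2247.6
  [3→4]: (308.5+196.7)/2 × 1 = 252.6
  [4→7]: (196.7+51.0)/2 × 3 = 371.55
  Sum = 2871.75 µg/L·h
IV tail: 51.0/0.45 = 113.333; AUC_iv,0→∞ = 2871.75 + 113.333 = 2985.083 µg/L·h
Trapezoidal AUC_0→7 (oral solution):
  [0→0.5]: (0.0+657.1)/2 × 0.5 = 164.275
  [0.5→0.75]: (657.1+682.1)/2 × 0.25 = 167.4
  [0.75→1]: (682.1+651.2)/2 × 0.25 = 166.6625
  [1→7]: (651.2+46.5)/2 × 6 = 2093.1
  Sum = 2591.4375 µg/L·h
oral solution tail: 46.5/0.45 = 103.333; AUC_ev,0→∞ = 2591.4375 + 103.333 = 2694.7705 µg/L·h
F = (AUC_ev/D_ev)/(AUC_iv/D_iv) = (2694.7705/200)/(2985.083/100) = 13.4739/29.85083 = 0.4514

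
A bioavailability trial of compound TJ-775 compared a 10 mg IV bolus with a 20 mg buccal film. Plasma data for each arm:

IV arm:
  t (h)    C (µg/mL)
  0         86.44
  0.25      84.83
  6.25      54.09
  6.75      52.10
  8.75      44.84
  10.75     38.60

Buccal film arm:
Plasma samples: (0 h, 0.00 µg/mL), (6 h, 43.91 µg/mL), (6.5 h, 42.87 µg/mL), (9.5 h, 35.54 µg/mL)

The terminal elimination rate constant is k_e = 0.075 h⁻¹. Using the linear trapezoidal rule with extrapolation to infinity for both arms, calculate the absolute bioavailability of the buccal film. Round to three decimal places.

F = 0.321

Trapezoidal AUC_0→10.75 (IV):
  [0→0.25]: (86.44+84.83)/2 × 0.25 = 21.40875
  [0.25→6.25]: (84.83+54.09)/2 × 6 = 416.76
  [6.25→6.75]: (54.09+52.10)/2 × 0.5 = 26.5475
  [6.75→8.75]: (52.10+44.84)/2 × 2 = 96.94
  [8.75→10.75]: (44.84+38.60)/2 × 2 = 83.44
  Sum = 645.09625 µg/mL·h
IV tail: 38.60/0.075 = 514.667; AUC_iv,0→∞ = 645.09625 + 514.667 = 1159.76325 µg/mL·h
Trapezoidal AUC_0→9.5 (buccal film):
  [0→6]: (0.00+43.91)/2 × 6 = 131.73
  [6→6.5]: (43.91+42.87)/2 × 0.5 = 21.695
  [6.5→9.5]: (42.87+35.54)/2 × 3 = 117.615
  Sum = 271.04 µg/mL·h
buccal film tail: 35.54/0.075 = 473.867; AUC_ev,0→∞ = 271.04 + 473.867 = 744.907 µg/mL·h
F = (AUC_ev/D_ev)/(AUC_iv/D_iv) = (744.907/20)/(1159.76325/10) = 37.24535/115.976 = 0.3211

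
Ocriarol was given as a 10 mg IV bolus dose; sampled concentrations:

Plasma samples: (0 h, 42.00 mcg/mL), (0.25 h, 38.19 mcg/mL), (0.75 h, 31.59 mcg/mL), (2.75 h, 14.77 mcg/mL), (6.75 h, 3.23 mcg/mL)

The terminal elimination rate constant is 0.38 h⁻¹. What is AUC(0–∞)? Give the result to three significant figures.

Trapezoidal AUC_0→6.75:
  [0→0.25]: (42.00+38.19)/2 × 0.25 = 10.02375
  [0.25→0.75]: (38.19+31.59)/2 × 0.5 = 17.445
  [0.75→2.75]: (31.59+14.77)/2 × 2 = 46.36
  [2.75→6.75]: (14.77+3.23)/2 × 4 = 36.0
  Sum = 109.82875 mcg/mL·h
Extrapolated tail: C_last / k_e = 3.23 / 0.38 = 8.500
AUC_0→∞ = 109.82875 + 8.500 = 118.32875 mcg/mL·h

AUC = 118 mcg/mL·h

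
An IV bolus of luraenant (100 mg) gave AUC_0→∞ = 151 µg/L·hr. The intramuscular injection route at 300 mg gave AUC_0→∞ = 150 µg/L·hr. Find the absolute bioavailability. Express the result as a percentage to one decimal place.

F = 33.1%

F = (AUC_ev / D_ev) / (AUC_iv / D_iv)
  = (150/300) / (151/100)
  = 0.5 / 1.51 = 0.3311
  = 33.11%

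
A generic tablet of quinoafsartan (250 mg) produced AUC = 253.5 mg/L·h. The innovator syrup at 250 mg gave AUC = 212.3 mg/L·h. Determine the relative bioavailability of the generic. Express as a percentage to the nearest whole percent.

F_rel = 119%

F_rel = (AUC_test/D_test) / (AUC_ref/D_ref)
      = (253.5/250) / (212.3/250)
      = 1.014 / 0.8492 = 1.1941 = 119.41%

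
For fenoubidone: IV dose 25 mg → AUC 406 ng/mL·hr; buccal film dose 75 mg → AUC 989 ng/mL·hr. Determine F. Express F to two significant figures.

F = 0.81

F = (AUC_ev / D_ev) / (AUC_iv / D_iv)
  = (989/75) / (406/25)
  = 13.1867 / 16.24 = 0.8120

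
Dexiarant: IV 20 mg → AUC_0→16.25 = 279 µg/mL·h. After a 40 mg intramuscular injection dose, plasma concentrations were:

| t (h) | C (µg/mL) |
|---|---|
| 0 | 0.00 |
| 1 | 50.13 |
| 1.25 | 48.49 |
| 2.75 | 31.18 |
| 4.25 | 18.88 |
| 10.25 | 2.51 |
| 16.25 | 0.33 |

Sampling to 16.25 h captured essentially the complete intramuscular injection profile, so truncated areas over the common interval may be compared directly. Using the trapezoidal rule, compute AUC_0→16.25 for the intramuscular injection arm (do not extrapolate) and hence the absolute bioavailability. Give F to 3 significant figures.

F = 0.372

Trapezoidal AUC_0→16.25 (intramuscular injection):
  [0→1]: (0.00+50.13)/2 × 1 = 25.065
  [1→1.25]: (50.13+48.49)/2 × 0.25 = 12.3275
  [1.25→2.75]: (48.49+31.18)/2 × 1.5 = 59.7525
  [2.75→4.25]: (31.18+18.88)/2 × 1.5 = 37.545
  [4.25→10.25]: (18.88+2.51)/2 × 6 = 64.17
  [10.25→16.25]: (2.51+0.33)/2 × 6 = 8.52
  Sum = 207.38 µg/mL·h
F = (AUC_ev/D_ev)/(AUC_iv/D_iv) = (207.38/40)/(279/20) = 5.1845/13.95 = 0.3716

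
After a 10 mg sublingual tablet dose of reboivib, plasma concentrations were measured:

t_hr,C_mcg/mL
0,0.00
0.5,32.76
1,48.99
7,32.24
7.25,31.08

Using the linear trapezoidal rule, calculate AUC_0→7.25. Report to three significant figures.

AUC = 280 mcg/mL·hr

Trapezoidal AUC_0→7.25:
  [0→0.5]: (0.00+32.76)/2 × 0.5 = 8.19
  [0.5→1]: (32.76+48.99)/2 × 0.5 = 20.4375
  [1→7]: (48.99+32.24)/2 × 6 = 243.69
  [7→7.25]: (32.24+31.08)/2 × 0.25 = 7.915
  Sum = 280.2325 mcg/mL·hr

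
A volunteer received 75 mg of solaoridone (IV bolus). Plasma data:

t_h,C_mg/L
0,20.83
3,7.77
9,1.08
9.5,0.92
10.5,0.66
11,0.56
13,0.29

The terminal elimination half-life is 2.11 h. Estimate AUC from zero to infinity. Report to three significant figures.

AUC = 72.8 mg/L·h

Trapezoidal AUC_0→13:
  [0→3]: (20.83+7.77)/2 × 3 = 42.9
  [3→9]: (7.77+1.08)/2 × 6 = 26.55
  [9→9.5]: (1.08+0.92)/2 × 0.5 = 0.5
  [9.5→10.5]: (0.92+0.66)/2 × 1 = 0.79
  [10.5→11]: (0.66+0.56)/2 × 0.5 = 0.305
  [11→13]: (0.56+0.29)/2 × 2 = 0.85
  Sum = 71.895 mg/L·h
k_e = ln2 / t½ = 0.693147 / 2.11 = 0.3285 h^-1
Extrapolated tail: C_last / k_e = 0.29 / 0.3285 = 0.883
AUC_0→∞ = 71.895 + 0.883 = 72.778 mg/L·h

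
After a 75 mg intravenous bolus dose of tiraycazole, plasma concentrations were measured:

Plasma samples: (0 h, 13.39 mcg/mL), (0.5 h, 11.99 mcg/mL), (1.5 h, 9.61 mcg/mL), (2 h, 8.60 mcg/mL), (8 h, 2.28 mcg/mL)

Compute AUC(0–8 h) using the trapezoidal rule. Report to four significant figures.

AUC = 54.34 mcg/mL·h

Trapezoidal AUC_0→8:
  [0→0.5]: (13.39+11.99)/2 × 0.5 = 6.345
  [0.5→1.5]: (11.99+9.61)/2 × 1 = 10.8
  [1.5→2]: (9.61+8.60)/2 × 0.5 = 4.5525
  [2→8]: (8.60+2.28)/2 × 6 = 32.64
  Sum = 54.3375 mcg/mL·h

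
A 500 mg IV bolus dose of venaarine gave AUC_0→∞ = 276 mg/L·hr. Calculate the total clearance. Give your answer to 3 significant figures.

CL = Dose_iv / AUC_0→∞
   = 500 / 276 = 1.81159 L/hr

CL = 1.81 L/hr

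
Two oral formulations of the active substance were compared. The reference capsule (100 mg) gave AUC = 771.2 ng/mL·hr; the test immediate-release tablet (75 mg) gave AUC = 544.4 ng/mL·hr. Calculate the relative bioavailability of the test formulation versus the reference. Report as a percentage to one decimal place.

F_rel = (AUC_test/D_test) / (AUC_ref/D_ref)
      = (544.4/75) / (771.2/100)
      = 7.25867 / 7.712 = 0.9412 = 94.12%

F_rel = 94.1%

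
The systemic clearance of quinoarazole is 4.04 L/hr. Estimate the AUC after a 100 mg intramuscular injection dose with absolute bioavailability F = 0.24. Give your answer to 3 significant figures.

AUC = 5.94 mg/L·hr

AUC_0→∞ = F × Dose / CL
        = 0.24 × 100 / 4.04 = 5.94059 mg/L·hr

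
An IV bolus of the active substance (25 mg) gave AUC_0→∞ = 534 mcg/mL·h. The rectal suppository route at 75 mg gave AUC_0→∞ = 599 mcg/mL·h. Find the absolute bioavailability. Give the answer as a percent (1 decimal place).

F = (AUC_ev / D_ev) / (AUC_iv / D_iv)
  = (599/75) / (534/25)
  = 7.98667 / 21.36 = 0.3739
  = 37.39%

F = 37.4%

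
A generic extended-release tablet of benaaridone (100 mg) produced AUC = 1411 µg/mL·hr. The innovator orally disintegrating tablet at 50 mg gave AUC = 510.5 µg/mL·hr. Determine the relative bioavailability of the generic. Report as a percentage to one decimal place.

F_rel = 138.2%

F_rel = (AUC_test/D_test) / (AUC_ref/D_ref)
      = (1411/100) / (510.5/50)
      = 14.11 / 10.21 = 1.3820 = 138.20%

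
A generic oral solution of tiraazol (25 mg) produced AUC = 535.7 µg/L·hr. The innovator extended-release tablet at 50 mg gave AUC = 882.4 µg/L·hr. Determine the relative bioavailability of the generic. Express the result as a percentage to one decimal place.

F_rel = (AUC_test/D_test) / (AUC_ref/D_ref)
      = (535.7/25) / (882.4/50)
      = 21.428 / 17.648 = 1.2142 = 121.42%

F_rel = 121.4%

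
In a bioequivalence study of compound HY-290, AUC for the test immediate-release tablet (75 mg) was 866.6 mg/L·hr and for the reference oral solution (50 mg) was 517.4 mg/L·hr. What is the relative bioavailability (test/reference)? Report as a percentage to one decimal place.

F_rel = (AUC_test/D_test) / (AUC_ref/D_ref)
      = (866.6/75) / (517.4/50)
      = 11.5547 / 10.348 = 1.1166 = 111.66%

F_rel = 111.7%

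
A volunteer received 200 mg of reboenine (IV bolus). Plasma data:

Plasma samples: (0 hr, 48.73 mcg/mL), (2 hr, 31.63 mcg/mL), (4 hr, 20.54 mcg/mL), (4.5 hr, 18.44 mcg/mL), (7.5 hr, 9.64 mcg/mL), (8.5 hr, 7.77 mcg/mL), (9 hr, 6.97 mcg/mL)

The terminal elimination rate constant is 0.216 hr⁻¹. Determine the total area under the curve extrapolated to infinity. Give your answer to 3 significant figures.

AUC = 229 mcg/mL·hr

Trapezoidal AUC_0→9:
  [0→2]: (48.73+31.63)/2 × 2 = 80.36
  [2→4]: (31.63+20.54)/2 × 2 = 52.17
  [4→4.5]: (20.54+18.44)/2 × 0.5 = 9.745
  [4.5→7.5]: (18.44+9.64)/2 × 3 = 42.12
  [7.5→8.5]: (9.64+7.77)/2 × 1 = 8.705
  [8.5→9]: (7.77+6.97)/2 × 0.5 = 3.685
  Sum = 196.785 mcg/mL·hr
Extrapolated tail: C_last / k_e = 6.97 / 0.216 = 32.269
AUC_0→∞ = 196.785 + 32.269 = 229.054 mcg/mL·hr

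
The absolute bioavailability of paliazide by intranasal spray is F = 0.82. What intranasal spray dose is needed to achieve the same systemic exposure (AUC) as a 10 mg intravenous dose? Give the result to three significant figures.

D_intranasal = 12.2 mg

For equal systemic exposure: F × D_ev = D_iv
D_ev = D_iv / F = 10 / 0.82 = 12.1951 mg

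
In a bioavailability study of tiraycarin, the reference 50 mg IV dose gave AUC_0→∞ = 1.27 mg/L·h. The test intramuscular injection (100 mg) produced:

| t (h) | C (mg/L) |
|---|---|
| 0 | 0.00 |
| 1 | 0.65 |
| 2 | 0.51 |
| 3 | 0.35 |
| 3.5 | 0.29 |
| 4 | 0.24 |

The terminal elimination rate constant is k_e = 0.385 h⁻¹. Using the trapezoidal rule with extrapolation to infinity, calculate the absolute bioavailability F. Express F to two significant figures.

Trapezoidal AUC_0→4 (intramuscular injection):
  [0→1]: (0.00+0.65)/2 × 1 = 0.325
  [1→2]: (0.65+0.51)/2 × 1 = 0.58
  [2→3]: (0.51+0.35)/2 × 1 = 0.43
  [3→3.5]: (0.35+0.29)/2 × 0.5 = 0.16
  [3.5→4]: (0.29+0.24)/2 × 0.5 = 0.1325
  Sum = 1.6275 mg/L·h
Tail: C_last/k_e = 0.24/0.385 = 0.623
AUC_0→∞ (intramuscular injection) = 1.6275 + 0.623 = 2.2505 mg/L·h
F = (AUC_ev/D_ev)/(AUC_iv/D_iv) = (2.2505/100)/(1.27/50) = 0.022505/0.0254 = 0.8860

F = 0.89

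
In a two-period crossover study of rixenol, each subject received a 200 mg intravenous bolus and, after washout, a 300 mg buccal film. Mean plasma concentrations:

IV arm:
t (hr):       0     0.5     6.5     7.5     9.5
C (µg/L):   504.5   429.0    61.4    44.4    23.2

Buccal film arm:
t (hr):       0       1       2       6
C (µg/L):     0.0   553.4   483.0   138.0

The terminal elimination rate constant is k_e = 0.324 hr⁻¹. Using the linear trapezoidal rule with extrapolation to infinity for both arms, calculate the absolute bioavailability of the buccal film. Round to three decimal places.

F = 0.866

Trapezoidal AUC_0→9.5 (IV):
  [0→0.5]: (504.5+429.0)/2 × 0.5 = 233.375
  [0.5→6.5]: (429.0+61.4)/2 × 6 = 1471.2
  [6.5→7.5]: (61.4+44.4)/2 × 1 = 52.9
  [7.5→9.5]: (44.4+23.2)/2 × 2 = 67.6
  Sum = 1825.075 µg/L·hr
IV tail: 23.2/0.324 = 71.605; AUC_iv,0→∞ = 1825.075 + 71.605 = 1896.68 µg/L·hr
Trapezoidal AUC_0→6 (buccal film):
  [0→1]: (0.0+553.4)/2 × 1 = 276.7
  [1→2]: (553.4+483.0)/2 × 1 = 518.2
  [2→6]: (483.0+138.0)/2 × 4 = 1242.0
  Sum = 2036.9 µg/L·hr
buccal film tail: 138.0/0.324 = 425.926; AUC_ev,0→∞ = 2036.9 + 425.926 = 2462.826 µg/L·hr
F = (AUC_ev/D_ev)/(AUC_iv/D_iv) = (2462.826/300)/(1896.68/200) = 8.20942/9.4834 = 0.8657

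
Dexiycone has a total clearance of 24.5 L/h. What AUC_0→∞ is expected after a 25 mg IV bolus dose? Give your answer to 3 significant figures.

AUC_0→∞ = Dose_iv / CL
        = 25 / 24.5 = 1.02041 mg/L·h

AUC = 1.02 mg/L·h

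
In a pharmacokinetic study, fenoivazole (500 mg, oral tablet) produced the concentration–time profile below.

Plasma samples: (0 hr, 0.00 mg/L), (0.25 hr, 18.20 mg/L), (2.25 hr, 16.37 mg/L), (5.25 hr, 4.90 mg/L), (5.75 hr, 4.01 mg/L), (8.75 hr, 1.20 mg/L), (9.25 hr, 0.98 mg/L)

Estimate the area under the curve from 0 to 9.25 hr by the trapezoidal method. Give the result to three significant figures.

Trapezoidal AUC_0→9.25:
  [0→0.25]: (0.00+18.20)/2 × 0.25 = 2.275
  [0.25→2.25]: (18.20+16.37)/2 × 2 = 34.57
  [2.25→5.25]: (16.37+4.90)/2 × 3 = 31.905
  [5.25→5.75]: (4.90+4.01)/2 × 0.5 = 2.2275
  [5.75→8.75]: (4.01+1.20)/2 × 3 = 7.815
  [8.75→9.25]: (1.20+0.98)/2 × 0.5 = 0.545
  Sum = 79.3375 mg/L·hr

AUC = 79.3 mg/L·hr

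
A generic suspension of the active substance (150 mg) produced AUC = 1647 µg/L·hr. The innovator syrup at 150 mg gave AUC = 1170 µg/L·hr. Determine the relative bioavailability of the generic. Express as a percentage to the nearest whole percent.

F_rel = 141%

F_rel = (AUC_test/D_test) / (AUC_ref/D_ref)
      = (1647/150) / (1170/150)
      = 10.98 / 7.8 = 1.4077 = 140.77%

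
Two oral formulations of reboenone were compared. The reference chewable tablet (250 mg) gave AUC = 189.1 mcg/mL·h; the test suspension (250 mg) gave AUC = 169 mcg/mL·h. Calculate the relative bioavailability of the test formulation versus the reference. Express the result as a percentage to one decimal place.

F_rel = 89.4%

F_rel = (AUC_test/D_test) / (AUC_ref/D_ref)
      = (169/250) / (189.1/250)
      = 0.676 / 0.7564 = 0.8937 = 89.37%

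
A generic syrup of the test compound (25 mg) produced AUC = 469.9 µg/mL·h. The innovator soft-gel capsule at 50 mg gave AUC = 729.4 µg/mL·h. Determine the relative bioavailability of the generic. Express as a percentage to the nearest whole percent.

F_rel = 129%

F_rel = (AUC_test/D_test) / (AUC_ref/D_ref)
      = (469.9/25) / (729.4/50)
      = 18.796 / 14.588 = 1.2885 = 128.85%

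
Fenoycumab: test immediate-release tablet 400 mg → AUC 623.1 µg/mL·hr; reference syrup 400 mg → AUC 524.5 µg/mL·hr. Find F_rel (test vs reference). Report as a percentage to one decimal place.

F_rel = (AUC_test/D_test) / (AUC_ref/D_ref)
      = (623.1/400) / (524.5/400)
      = 1.55775 / 1.31125 = 1.1880 = 118.80%

F_rel = 118.8%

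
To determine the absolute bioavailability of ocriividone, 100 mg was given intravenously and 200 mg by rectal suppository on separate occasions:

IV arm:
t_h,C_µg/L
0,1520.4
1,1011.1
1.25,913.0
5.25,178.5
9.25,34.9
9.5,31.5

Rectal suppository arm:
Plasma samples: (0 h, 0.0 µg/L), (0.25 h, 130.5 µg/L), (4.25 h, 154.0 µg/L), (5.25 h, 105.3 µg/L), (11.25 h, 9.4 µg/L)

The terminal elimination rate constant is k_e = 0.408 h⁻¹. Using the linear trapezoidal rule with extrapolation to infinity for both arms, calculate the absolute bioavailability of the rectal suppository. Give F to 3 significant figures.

Trapezoidal AUC_0→9.5 (IV):
  [0→1]: (1520.4+1011.1)/2 × 1 = 1265.75
  [1→1.25]: (1011.1+913.0)/2 × 0.25 = 240.5125
  [1.25→5.25]: (913.0+178.5)/2 × 4 = 2183.0
  [5.25→9.25]: (178.5+34.9)/2 × 4 = 426.8
  [9.25→9.5]: (34.9+31.5)/2 × 0.25 = 8.3
  Sum = 4124.3625 µg/L·h
IV tail: 31.5/0.408 = 77.206; AUC_iv,0→∞ = 4124.3625 + 77.206 = 4201.5685 µg/L·h
Trapezoidal AUC_0→11.25 (rectal suppository):
  [0→0.25]: (0.0+130.5)/2 × 0.25 = 16.3125
  [0.25→4.25]: (130.5+154.0)/2 × 4 = 569.0
  [4.25→5.25]: (154.0+105.3)/2 × 1 = 129.65
  [5.25→11.25]: (105.3+9.4)/2 × 6 = 344.1
  Sum = 1059.0625 µg/L·h
rectal suppository tail: 9.4/0.408 = 23.039; AUC_ev,0→∞ = 1059.0625 + 23.039 = 1082.1015 µg/L·h
F = (AUC_ev/D_ev)/(AUC_iv/D_iv) = (1082.1015/200)/(4201.5685/100) = 5.4105075/42.015685 = 0.1288

F = 0.129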